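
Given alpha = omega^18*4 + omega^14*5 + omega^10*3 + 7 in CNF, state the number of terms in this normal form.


CNF: omega^18*4 + omega^14*5 + omega^10*3 + 7
Count the summands separated by '+':
  term 1: omega^18*4
  term 2: omega^14*5
  term 3: omega^10*3
  term 4: 7
Total terms = 4

4


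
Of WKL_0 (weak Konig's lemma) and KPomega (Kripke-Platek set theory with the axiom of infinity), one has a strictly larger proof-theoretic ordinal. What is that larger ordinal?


Proof-theoretic ordinal of WKL_0 (weak Konig's lemma): omega^omega
Proof-theoretic ordinal of KPomega (Kripke-Platek set theory with the axiom of infinity): psi_0(epsilon_{Omega+1})
Comparing: omega^omega < psi_0(epsilon_{Omega+1}).
The larger ordinal is psi_0(epsilon_{Omega+1}) (from KPomega (Kripke-Platek set theory with the axiom of infinity)).

psi_0(epsilon_{Omega+1})


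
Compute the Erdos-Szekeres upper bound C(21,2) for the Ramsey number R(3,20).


R(3,20) <= C(3+20-2, 3-1) = C(21, 2)
C(21, 2) = 21! / (2! * 19!)
= 210

210


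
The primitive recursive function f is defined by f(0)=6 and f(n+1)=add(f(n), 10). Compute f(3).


f(0) = 6
f(1) = add(f(0), 10) = add(6, 10) = 16
f(2) = add(f(1), 10) = add(16, 10) = 26
f(3) = add(f(2), 10) = add(26, 10) = 36


36


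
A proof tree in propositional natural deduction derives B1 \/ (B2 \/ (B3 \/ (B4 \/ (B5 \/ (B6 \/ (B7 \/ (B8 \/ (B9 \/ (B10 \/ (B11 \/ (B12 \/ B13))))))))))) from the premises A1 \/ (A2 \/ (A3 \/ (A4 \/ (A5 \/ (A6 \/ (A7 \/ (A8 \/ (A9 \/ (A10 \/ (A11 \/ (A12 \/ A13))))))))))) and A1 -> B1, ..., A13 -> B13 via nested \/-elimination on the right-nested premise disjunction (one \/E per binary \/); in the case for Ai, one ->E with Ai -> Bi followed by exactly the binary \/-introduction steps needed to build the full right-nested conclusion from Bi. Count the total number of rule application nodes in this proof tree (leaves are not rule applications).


Constructive dilemma with 13 branches, all disjunctions right-nested:
- \/E: the premise has 12 binary \/, each eliminated once: 12 nodes.
- ->E: one per case (Ai with Ai -> Bi gives Bi): 13 nodes.
- \/I: in case i < n, Bi needs 1 step to form Bi \/ (B(i+1) \/ ...) and then i-1 steps to prepend B(i-1), ..., B1, i.e. i steps; in case i = n, B13 needs 12 prepend steps.
  \/I total = (1 + 2 + ... + 12) + 12 = 78 + 12 = 90 nodes.
Total = 12 + 13 + 90 = 115

115


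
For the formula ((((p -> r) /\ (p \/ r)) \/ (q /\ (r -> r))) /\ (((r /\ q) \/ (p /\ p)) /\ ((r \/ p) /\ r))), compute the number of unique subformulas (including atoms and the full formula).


Formula: ((((p -> r) /\ (p \/ r)) \/ (q /\ (r -> r))) /\ (((r /\ q) \/ (p /\ p)) /\ ((r \/ p) /\ r)))
Subformulas found:
  1. r
  2. q
  3. p
  4. (r /\ q)
  5. (r \/ p)
  6. (r -> r)
  7. (p /\ p)
  8. (p -> r)
  9. (p \/ r)
  10. (q /\ (r -> r))
  11. ((r \/ p) /\ r)
  12. ((r /\ q) \/ (p /\ p))
  13. ((p -> r) /\ (p \/ r))
  14. (((r /\ q) \/ (p /\ p)) /\ ((r \/ p) /\ r))
  15. (((p -> r) /\ (p \/ r)) \/ (q /\ (r -> r)))
  16. ((((p -> r) /\ (p \/ r)) \/ (q /\ (r -> r))) /\ (((r /\ q) \/ (p /\ p)) /\ ((r \/ p) /\ r)))
Total distinct subformulas = 16

16


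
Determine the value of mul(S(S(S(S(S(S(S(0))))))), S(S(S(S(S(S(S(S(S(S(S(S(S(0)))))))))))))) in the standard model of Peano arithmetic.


mul(S^7(0), S^13(0)):
S^7(0) = 7
S^13(0) = 13
7 * 13 = 91

91


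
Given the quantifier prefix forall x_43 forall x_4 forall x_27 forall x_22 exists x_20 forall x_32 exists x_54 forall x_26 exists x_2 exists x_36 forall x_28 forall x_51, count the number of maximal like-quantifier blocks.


Alternations = 6.
Blocks = alternations + 1 = 7

7


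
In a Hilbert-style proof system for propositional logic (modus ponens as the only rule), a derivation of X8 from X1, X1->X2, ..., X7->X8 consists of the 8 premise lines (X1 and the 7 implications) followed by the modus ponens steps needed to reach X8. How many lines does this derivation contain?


We have 8 premise lines: X1 and 7 implications.
Each implication is detached once by MP, giving 7 MP lines.
8 premise lines + 7 MP lines = 15 total lines.

15


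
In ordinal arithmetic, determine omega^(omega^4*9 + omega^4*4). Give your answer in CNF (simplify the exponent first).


omega^(omega^4*9 + omega^4*4):
Both terms of the exponent have the same exponent 4, so they merge: omega^4*9 + omega^4*4 = omega^4*(9+4) = omega^4*13.
omega raised to a CNF ordinal is a single CNF term: Result = omega^(omega^4*13)

omega^(omega^4*13)


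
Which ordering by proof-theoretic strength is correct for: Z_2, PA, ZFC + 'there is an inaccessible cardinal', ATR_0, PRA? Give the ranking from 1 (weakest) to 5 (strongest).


Ordering by consistency strength:
1. PRA
2. PA
3. ATR_0
4. Z_2
5. ZFC + 'there is an inaccessible cardinal'


Z_2=4, PA=2, ZFC + 'there is an inaccessible cardinal'=5, ATR_0=3, PRA=1


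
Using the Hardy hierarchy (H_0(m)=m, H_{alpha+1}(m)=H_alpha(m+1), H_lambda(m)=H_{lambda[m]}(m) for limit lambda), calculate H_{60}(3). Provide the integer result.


H_60(3):
For finite ordinals k, H_k(n) = n + k (each successor step adds 1).
H_60(3) = 3 + 60 = 63

63


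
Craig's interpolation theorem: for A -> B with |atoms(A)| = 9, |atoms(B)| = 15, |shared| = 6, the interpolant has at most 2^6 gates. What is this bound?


Shared atoms = 6
Craig interpolant size bound = 2^6
= 64

64


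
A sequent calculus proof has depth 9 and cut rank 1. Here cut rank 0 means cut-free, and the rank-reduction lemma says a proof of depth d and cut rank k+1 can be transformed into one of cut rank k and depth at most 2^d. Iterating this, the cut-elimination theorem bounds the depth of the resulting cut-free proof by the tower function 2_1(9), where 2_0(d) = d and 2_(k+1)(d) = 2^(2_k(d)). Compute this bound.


Each rank reduction sends depth d to at most 2^d; cut rank r needs r reductions.
2_0(9) = 9
2_1(9) = 2^9 = 512
Cut-free depth bound = 512

512


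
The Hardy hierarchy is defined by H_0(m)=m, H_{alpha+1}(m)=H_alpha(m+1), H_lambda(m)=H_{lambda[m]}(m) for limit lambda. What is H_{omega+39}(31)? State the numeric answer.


H_{omega+39}(31):
Unwind the 39 successor steps: H_{omega+39}(31) = H_omega(31+39) = H_omega(70).
H_omega(m) = H_m(m) = m + m = 2m.
Result = 2 * 70 = 140

140


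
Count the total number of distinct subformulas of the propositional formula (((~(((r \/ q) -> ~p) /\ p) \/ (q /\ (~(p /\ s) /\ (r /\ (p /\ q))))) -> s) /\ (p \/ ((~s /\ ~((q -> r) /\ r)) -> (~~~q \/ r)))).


Formula: (((~(((r \/ q) -> ~p) /\ p) \/ (q /\ (~(p /\ s) /\ (r /\ (p /\ q))))) -> s) /\ (p \/ ((~s /\ ~((q -> r) /\ r)) -> (~~~q \/ r))))
Subformulas found:
  1. r
  2. q
  3. s
  4. p
  5. ~p
  6. ~s
  7. ~q
  8. ~~q
  9. ~~~q
  10. (p /\ s)
  11. (p /\ q)
  12. (r \/ q)
  13. (q -> r)
  14. ~(p /\ s)
  15. (~~~q \/ r)
  16. (r /\ (p /\ q))
  17. ((q -> r) /\ r)
  18. ~((q -> r) /\ r)
  19. ((r \/ q) -> ~p)
  20. (((r \/ q) -> ~p) /\ p)
  21. (~s /\ ~((q -> r) /\ r))
  22. ~(((r \/ q) -> ~p) /\ p)
  23. (~(p /\ s) /\ (r /\ (p /\ q)))
  24. (q /\ (~(p /\ s) /\ (r /\ (p /\ q))))
  25. ((~s /\ ~((q -> r) /\ r)) -> (~~~q \/ r))
  26. (p \/ ((~s /\ ~((q -> r) /\ r)) -> (~~~q \/ r)))
  27. (~(((r \/ q) -> ~p) /\ p) \/ (q /\ (~(p /\ s) /\ (r /\ (p /\ q)))))
  28. ((~(((r \/ q) -> ~p) /\ p) \/ (q /\ (~(p /\ s) /\ (r /\ (p /\ q))))) -> s)
  29. (((~(((r \/ q) -> ~p) /\ p) \/ (q /\ (~(p /\ s) /\ (r /\ (p /\ q))))) -> s) /\ (p \/ ((~s /\ ~((q -> r) /\ r)) -> (~~~q \/ r))))
Total distinct subformulas = 29

29


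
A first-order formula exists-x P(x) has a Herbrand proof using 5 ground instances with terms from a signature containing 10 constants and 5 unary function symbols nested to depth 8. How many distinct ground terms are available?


Herbrand terms by depth:
Depth 0: 10 constants
Depth 1: 50 new terms (running total: 60)
Depth 2: 250 new terms (running total: 310)
Depth 3: 1250 new terms (running total: 1560)
Depth 4: 6250 new terms (running total: 7810)
Depth 5: 31250 new terms (running total: 39060)
Depth 6: 156250 new terms (running total: 195310)
Depth 7: 781250 new terms (running total: 976560)
Depth 8: 3906250 new terms (running total: 4882810)
Total distinct ground terms = 4882810

4882810


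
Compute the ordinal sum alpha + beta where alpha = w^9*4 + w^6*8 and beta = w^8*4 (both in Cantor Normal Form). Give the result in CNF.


Ordinal addition (w^9*4 + w^6*8) + w^8*4:
alpha's leading term has exponent 9 > beta's exponent 8, so it survives.
alpha's tail term has exponent 6 < beta's exponent 8, so it is absorbed by beta.
In ordinal addition, any term followed by a strictly larger-exponent term is absorbed.
Result = w^9*4 + w^8*4

w^9*4 + w^8*4


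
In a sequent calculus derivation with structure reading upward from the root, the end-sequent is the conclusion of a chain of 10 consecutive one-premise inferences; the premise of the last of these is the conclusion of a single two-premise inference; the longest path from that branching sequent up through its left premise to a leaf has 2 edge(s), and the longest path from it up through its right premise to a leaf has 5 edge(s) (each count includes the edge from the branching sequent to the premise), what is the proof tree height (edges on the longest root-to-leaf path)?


Longest path through the left premise: 2 edges (measured from the branching sequent)
Longest path through the right premise: 5 edges
Height of the subtree rooted at the branching sequent: max(2, 5) = 5
The branching sequent sits 10 edges above the root (the chain of one-premise inferences), so height = 5 + 10 = 15

15


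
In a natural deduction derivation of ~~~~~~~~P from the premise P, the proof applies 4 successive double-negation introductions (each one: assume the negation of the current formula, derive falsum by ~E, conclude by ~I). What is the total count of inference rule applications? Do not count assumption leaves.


Each double-negation introduction (from C infer ~~C) uses 2 inference nodes: one ~E (C and ~C give falsum) and one ~I (discharge ~C).
4 double negations = 4 * 2 = 8 inference nodes.

8


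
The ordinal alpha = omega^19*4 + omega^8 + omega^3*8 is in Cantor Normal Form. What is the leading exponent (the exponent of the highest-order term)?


CNF: omega^19*4 + omega^8 + omega^3*8
The leading term is omega^19*4, which has exponent 19.

19


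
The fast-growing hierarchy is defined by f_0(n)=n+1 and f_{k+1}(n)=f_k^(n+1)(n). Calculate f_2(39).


f_2(39) = f_1^40(39)
f_1(m) = 2m + 1.
Iterating: f_1^k(n) = 2^k*(n+1) - 1.
f_2(39) = 2^40*(39+1) - 1 = 1099511627776*40 - 1 = 43980465111039

43980465111039


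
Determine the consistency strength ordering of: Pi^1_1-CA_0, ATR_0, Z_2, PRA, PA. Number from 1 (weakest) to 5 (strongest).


Ordering by consistency strength:
1. PRA
2. PA
3. ATR_0
4. Pi^1_1-CA_0
5. Z_2


Pi^1_1-CA_0=4, ATR_0=3, Z_2=5, PRA=1, PA=2


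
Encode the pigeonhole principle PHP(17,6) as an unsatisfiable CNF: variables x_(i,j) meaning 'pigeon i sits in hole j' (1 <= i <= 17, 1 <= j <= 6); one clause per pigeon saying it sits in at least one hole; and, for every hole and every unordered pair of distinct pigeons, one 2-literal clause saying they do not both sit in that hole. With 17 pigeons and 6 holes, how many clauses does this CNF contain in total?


PHP(17,6): 17 pigeons, 6 holes, 17*6 = 102 variables.
- pigeon clauses: one per pigeon -> 17 clauses
- hole clauses: 6 holes * C(17,2) = 6 * 136 -> 816 clauses
Total clauses = 17 + 816 = 833

833


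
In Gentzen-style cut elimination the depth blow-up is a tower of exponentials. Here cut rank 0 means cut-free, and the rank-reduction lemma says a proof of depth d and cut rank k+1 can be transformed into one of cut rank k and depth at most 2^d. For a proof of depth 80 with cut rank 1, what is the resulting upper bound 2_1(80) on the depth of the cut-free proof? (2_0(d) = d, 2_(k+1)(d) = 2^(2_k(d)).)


Each rank reduction sends depth d to at most 2^d; cut rank r needs r reductions.
2_0(80) = 80
2_1(80) = 2^80 = 1208925819614629174706176
Cut-free depth bound = 1208925819614629174706176

1208925819614629174706176


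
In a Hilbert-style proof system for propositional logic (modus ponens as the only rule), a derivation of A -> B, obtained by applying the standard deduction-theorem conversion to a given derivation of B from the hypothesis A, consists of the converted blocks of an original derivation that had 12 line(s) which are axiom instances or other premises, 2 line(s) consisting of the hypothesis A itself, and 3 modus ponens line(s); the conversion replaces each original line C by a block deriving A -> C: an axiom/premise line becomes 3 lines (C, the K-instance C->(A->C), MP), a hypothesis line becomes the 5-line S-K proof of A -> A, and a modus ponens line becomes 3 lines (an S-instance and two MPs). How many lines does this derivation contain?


Deduction-theorem conversion, block by block:
- 12 axiom/premise lines -> 3 lines each = 36
- 2 hypothesis lines -> 5 lines each (identity proof A->A) = 10
- 3 MP lines -> 3 lines each (S-instance, MP, MP) = 9
Total = 36 + 10 + 9 = 55 lines.

55


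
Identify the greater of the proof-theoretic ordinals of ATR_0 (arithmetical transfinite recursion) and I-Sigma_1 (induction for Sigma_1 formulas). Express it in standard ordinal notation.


Proof-theoretic ordinal of ATR_0 (arithmetical transfinite recursion): Gamma_0
Proof-theoretic ordinal of I-Sigma_1 (induction for Sigma_1 formulas): omega^omega
Comparing: omega^omega < Gamma_0.
The larger ordinal is Gamma_0 (from ATR_0 (arithmetical transfinite recursion)).

Gamma_0


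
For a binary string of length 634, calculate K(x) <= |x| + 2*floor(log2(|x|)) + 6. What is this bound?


floor(log2(634)) = 9
2 * 9 = 18
K(x) <= 634 + 18 + 6 = 658

658


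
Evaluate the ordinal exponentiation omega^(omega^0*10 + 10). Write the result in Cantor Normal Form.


omega^(omega^0*10 + 10):
omega^0 = 1, so the exponent is 10 + 10 = 20 (finite ordinal addition).
Result = omega^20, already a single CNF term.

omega^20


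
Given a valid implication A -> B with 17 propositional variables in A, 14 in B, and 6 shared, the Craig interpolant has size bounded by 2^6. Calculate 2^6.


Shared atoms = 6
Craig interpolant size bound = 2^6
= 64

64


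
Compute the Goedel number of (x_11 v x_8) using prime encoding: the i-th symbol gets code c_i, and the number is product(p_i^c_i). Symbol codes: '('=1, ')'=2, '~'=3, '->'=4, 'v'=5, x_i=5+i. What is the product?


Formula: (x_11 v x_8)
Symbol codes: [1, 16, 5, 13, 2]
Primes: [2, 3, 5, 7, 11]
p_1^1 = 2^1 = 2
p_2^16 = 3^16 = 43046721
p_3^5 = 5^5 = 3125
p_4^13 = 7^13 = 96889010407
p_5^2 = 11^2 = 121
Product = 3154132862960645494293750

3154132862960645494293750


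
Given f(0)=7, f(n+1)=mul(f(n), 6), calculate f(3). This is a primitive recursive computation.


f(0) = 7
f(1) = mul(f(0), 6) = mul(7, 6) = 42
f(2) = mul(f(1), 6) = mul(42, 6) = 252
f(3) = mul(f(2), 6) = mul(252, 6) = 1512


1512


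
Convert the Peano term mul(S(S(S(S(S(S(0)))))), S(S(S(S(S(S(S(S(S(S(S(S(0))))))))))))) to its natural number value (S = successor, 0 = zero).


mul(S^6(0), S^12(0)):
S^6(0) = 6
S^12(0) = 12
6 * 12 = 72

72


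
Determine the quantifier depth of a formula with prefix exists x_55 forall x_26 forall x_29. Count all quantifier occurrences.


Quantifier prefix has 3 quantifier symbols.
Quantifier depth = 3

3


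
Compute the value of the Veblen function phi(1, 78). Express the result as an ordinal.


phi(1, 78):
phi(1, beta) = epsilon_beta (the beta-th epsilon number).
phi(1, 78) = epsilon_78

epsilon_78


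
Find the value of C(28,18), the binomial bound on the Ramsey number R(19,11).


R(19,11) <= C(19+11-2, 19-1) = C(28, 18)
C(28, 18) = 28! / (18! * 10!)
= 13123110

13123110


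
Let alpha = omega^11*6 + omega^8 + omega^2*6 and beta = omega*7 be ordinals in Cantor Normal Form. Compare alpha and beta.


Compare term by term from highest exponent:
alpha = omega^11*6 + omega^8 + omega^2*6
beta = omega*7
Term 1: alpha has omega^11*6, beta has omega^1*7
Term 2: alpha has omega^8*1, beta has omega^0*0
Term 3: alpha has omega^2*6, beta has omega^0*0
Result: alpha > beta

alpha > beta


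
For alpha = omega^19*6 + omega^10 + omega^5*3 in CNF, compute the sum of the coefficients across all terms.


CNF: omega^19*6 + omega^10 + omega^5*3
Coefficients: 6 + 1 + 3 = 10

10


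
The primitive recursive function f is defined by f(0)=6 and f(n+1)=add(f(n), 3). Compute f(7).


f(0) = 6
f(1) = add(f(0), 3) = add(6, 3) = 9
f(2) = add(f(1), 3) = add(9, 3) = 12
f(3) = add(f(2), 3) = add(12, 3) = 15
f(4) = add(f(3), 3) = add(15, 3) = 18
f(5) = add(f(4), 3) = add(18, 3) = 21
f(6) = add(f(5), 3) = add(21, 3) = 24
f(7) = add(f(6), 3) = add(24, 3) = 27


27


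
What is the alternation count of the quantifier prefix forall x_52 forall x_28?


Walk the prefix and count type changes:
  position 1: forall -> forall
Total alternations = 0

0


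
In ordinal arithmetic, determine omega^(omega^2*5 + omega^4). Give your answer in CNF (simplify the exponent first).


omega^(omega^2*5 + omega^4):
In ordinal addition a term is absorbed by a following term of strictly larger exponent: 2 < 4, so omega^2*5 + omega^4 = omega^4.
omega raised to a CNF ordinal is a single CNF term: Result = omega^(omega^4)

omega^(omega^4)


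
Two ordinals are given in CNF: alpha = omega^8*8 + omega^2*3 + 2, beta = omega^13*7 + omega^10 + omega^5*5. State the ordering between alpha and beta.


Compare term by term from highest exponent:
alpha = omega^8*8 + omega^2*3 + 2
beta = omega^13*7 + omega^10 + omega^5*5
Term 1: alpha has omega^8*8, beta has omega^13*7
Term 2: alpha has omega^2*3, beta has omega^10*1
Term 3: alpha has omega^0*2, beta has omega^5*5
Result: alpha < beta

alpha < beta


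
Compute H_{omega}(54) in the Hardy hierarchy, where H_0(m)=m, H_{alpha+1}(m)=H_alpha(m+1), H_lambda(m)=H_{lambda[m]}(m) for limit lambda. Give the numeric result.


H_{omega}(54):
H_omega(m) = H_m(m) = m + m = 2m.
Result = 2 * 54 = 108

108


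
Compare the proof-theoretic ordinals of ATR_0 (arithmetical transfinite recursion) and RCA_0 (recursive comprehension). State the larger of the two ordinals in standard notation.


Proof-theoretic ordinal of ATR_0 (arithmetical transfinite recursion): Gamma_0
Proof-theoretic ordinal of RCA_0 (recursive comprehension): omega^omega
Comparing: omega^omega < Gamma_0.
The larger ordinal is Gamma_0 (from ATR_0 (arithmetical transfinite recursion)).

Gamma_0


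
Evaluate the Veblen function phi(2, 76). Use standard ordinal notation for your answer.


phi(2, 76):
phi(2, beta) = zeta_beta (the beta-th zeta number, fixed point of epsilon).
phi(2, 76) = zeta_76

zeta_76


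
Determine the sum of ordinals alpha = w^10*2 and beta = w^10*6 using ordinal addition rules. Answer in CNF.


Ordinal addition w^10*2 + w^10*6:
Both terms have the same exponent 10.
w^e*c + w^e*d = w^e*(c+d).
Result = w^10*(2+6) = w^10*8

w^10*8


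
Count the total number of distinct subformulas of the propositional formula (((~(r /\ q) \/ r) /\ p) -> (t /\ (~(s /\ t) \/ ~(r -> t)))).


Formula: (((~(r /\ q) \/ r) /\ p) -> (t /\ (~(s /\ t) \/ ~(r -> t))))
Subformulas found:
  1. q
  2. s
  3. r
  4. t
  5. p
  6. (s /\ t)
  7. (r -> t)
  8. (r /\ q)
  9. ~(s /\ t)
  10. ~(r -> t)
  11. ~(r /\ q)
  12. (~(r /\ q) \/ r)
  13. ((~(r /\ q) \/ r) /\ p)
  14. (~(s /\ t) \/ ~(r -> t))
  15. (t /\ (~(s /\ t) \/ ~(r -> t)))
  16. (((~(r /\ q) \/ r) /\ p) -> (t /\ (~(s /\ t) \/ ~(r -> t))))
Total distinct subformulas = 16

16


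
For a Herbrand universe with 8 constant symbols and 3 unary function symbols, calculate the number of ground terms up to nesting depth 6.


Herbrand terms by depth:
Depth 0: 8 constants
Depth 1: 24 new terms (running total: 32)
Depth 2: 72 new terms (running total: 104)
Depth 3: 216 new terms (running total: 320)
Depth 4: 648 new terms (running total: 968)
Depth 5: 1944 new terms (running total: 2912)
Depth 6: 5832 new terms (running total: 8744)
Total distinct ground terms = 8744

8744


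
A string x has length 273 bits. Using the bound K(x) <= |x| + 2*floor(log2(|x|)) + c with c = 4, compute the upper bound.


floor(log2(273)) = 8
2 * 8 = 16
K(x) <= 273 + 16 + 4 = 293

293


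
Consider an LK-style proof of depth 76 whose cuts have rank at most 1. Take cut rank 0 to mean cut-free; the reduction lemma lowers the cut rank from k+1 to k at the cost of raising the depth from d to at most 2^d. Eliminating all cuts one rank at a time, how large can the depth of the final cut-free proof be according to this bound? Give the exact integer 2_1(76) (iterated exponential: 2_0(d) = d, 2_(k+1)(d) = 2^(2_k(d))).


Each rank reduction sends depth d to at most 2^d; cut rank r needs r reductions.
2_0(76) = 76
2_1(76) = 2^76 = 75557863725914323419136
Cut-free depth bound = 75557863725914323419136

75557863725914323419136


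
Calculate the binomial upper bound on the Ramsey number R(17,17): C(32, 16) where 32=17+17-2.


R(17,17) <= C(17+17-2, 17-1) = C(32, 16)
C(32, 16) = 32! / (16! * 16!)
= 601080390

601080390


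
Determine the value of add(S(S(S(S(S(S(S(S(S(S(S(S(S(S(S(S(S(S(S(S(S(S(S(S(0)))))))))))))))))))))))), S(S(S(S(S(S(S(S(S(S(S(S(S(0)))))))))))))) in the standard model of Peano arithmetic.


add(S^24(0), S^13(0)):
S^24(0) = 24
S^13(0) = 13
24 + 13 = 37

37


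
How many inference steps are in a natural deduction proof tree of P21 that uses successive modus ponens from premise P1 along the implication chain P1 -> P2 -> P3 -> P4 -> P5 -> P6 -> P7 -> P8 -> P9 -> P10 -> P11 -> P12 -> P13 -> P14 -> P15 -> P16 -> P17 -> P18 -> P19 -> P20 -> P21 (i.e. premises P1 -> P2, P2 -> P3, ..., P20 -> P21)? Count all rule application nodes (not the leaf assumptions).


We have a chain: P1 -> P2 -> P3 -> P4 -> P5 -> P6 -> P7 -> P8 -> P9 -> P10 -> P11 -> P12 -> P13 -> P14 -> P15 -> P16 -> P17 -> P18 -> P19 -> P20 -> P21.
Each modus ponens application produces the next variable.
The chain has 21 propositions, so 21-1 = 20 modus ponens steps.
Total inference nodes = 20

20


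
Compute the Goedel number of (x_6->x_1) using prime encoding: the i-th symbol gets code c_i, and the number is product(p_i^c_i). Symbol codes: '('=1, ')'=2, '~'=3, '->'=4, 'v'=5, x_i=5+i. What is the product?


Formula: (x_6->x_1)
Symbol codes: [1, 11, 4, 6, 2]
Primes: [2, 3, 5, 7, 11]
p_1^1 = 2^1 = 2
p_2^11 = 3^11 = 177147
p_3^4 = 5^4 = 625
p_4^6 = 7^6 = 117649
p_5^2 = 11^2 = 121
Product = 3152226569703750

3152226569703750


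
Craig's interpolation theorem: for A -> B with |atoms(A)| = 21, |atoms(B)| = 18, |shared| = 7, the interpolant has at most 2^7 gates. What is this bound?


Shared atoms = 7
Craig interpolant size bound = 2^7
= 128

128


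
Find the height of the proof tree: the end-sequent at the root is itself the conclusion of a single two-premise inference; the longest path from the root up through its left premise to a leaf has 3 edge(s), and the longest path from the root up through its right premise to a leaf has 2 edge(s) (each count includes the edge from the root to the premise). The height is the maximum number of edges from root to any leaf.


Longest path through the left premise: 3 edges (measured from the branching sequent)
Longest path through the right premise: 2 edges
Height of the subtree rooted at the branching sequent: max(3, 2) = 3
The branching sequent is the root itself.
Total height = 3

3


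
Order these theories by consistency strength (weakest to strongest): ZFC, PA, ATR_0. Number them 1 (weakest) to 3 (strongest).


Ordering by consistency strength:
1. PA
2. ATR_0
3. ZFC


ZFC=3, PA=1, ATR_0=2


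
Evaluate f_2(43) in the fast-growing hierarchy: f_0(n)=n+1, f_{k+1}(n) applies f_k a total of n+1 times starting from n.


f_2(43) = f_1^44(43)
f_1(m) = 2m + 1.
Iterating: f_1^k(n) = 2^k*(n+1) - 1.
f_2(43) = 2^44*(43+1) - 1 = 17592186044416*44 - 1 = 774056185954303

774056185954303


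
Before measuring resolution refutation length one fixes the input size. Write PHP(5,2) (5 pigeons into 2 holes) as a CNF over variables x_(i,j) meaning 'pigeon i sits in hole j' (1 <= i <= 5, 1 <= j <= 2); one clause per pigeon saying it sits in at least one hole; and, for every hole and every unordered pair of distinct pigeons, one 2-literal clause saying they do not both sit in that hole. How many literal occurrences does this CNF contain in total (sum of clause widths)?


PHP(5,2): 5 pigeons, 2 holes, 5*2 = 10 variables.
- pigeon clauses: one per pigeon -> 5 clauses of width 2 -> 10 literals
- hole clauses: 2 holes * C(5,2) = 2 * 10 -> 20 clauses of width 2 -> 40 literals
Total literal occurrences = 10 + 40 = 50

50


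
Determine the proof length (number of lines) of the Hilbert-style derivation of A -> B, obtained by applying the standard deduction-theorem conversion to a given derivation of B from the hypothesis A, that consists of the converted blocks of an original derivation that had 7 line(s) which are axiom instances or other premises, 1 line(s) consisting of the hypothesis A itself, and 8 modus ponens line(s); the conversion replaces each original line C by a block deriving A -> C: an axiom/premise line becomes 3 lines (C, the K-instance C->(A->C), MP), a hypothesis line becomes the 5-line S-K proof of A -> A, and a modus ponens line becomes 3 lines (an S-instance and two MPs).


Deduction-theorem conversion, block by block:
- 7 axiom/premise lines -> 3 lines each = 21
- 1 hypothesis lines -> 5 lines each (identity proof A->A) = 5
- 8 MP lines -> 3 lines each (S-instance, MP, MP) = 24
Total = 21 + 5 + 24 = 50 lines.

50


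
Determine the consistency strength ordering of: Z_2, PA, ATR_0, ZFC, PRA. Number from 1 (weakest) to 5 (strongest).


Ordering by consistency strength:
1. PRA
2. PA
3. ATR_0
4. Z_2
5. ZFC


Z_2=4, PA=2, ATR_0=3, ZFC=5, PRA=1


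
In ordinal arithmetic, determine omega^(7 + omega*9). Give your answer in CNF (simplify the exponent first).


omega^(7 + omega*9):
In ordinal addition a term is absorbed by a following term of strictly larger exponent: 0 < 1, so 7 + omega*9 = omega*9.
omega raised to a CNF ordinal is a single CNF term: Result = omega^(omega*9)

omega^(omega*9)


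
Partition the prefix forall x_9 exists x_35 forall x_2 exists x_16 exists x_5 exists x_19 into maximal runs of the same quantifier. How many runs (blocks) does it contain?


Alternations = 3.
Blocks = alternations + 1 = 4

4


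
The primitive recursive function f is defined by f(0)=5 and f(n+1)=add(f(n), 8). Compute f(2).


f(0) = 5
f(1) = add(f(0), 8) = add(5, 8) = 13
f(2) = add(f(1), 8) = add(13, 8) = 21


21


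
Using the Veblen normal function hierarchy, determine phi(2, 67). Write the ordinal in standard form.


phi(2, 67):
phi(2, beta) = zeta_beta (the beta-th zeta number, fixed point of epsilon).
phi(2, 67) = zeta_67

zeta_67


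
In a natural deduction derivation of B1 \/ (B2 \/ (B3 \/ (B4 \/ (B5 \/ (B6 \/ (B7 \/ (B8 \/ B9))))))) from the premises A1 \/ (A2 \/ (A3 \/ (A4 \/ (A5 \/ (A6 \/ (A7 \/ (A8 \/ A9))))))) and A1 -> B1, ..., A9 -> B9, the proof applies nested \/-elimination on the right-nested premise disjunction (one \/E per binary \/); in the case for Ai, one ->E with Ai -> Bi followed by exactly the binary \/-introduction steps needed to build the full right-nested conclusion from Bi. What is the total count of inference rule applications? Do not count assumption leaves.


Constructive dilemma with 9 branches, all disjunctions right-nested:
- \/E: the premise has 8 binary \/, each eliminated once: 8 nodes.
- ->E: one per case (Ai with Ai -> Bi gives Bi): 9 nodes.
- \/I: in case i < n, Bi needs 1 step to form Bi \/ (B(i+1) \/ ...) and then i-1 steps to prepend B(i-1), ..., B1, i.e. i steps; in case i = n, B9 needs 8 prepend steps.
  \/I total = (1 + 2 + ... + 8) + 8 = 36 + 8 = 44 nodes.
Total = 8 + 9 + 44 = 61

61


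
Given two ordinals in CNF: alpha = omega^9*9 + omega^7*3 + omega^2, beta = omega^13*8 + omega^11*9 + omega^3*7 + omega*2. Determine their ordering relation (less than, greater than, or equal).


Compare term by term from highest exponent:
alpha = omega^9*9 + omega^7*3 + omega^2
beta = omega^13*8 + omega^11*9 + omega^3*7 + omega*2
Term 1: alpha has omega^9*9, beta has omega^13*8
Term 2: alpha has omega^7*3, beta has omega^11*9
Term 3: alpha has omega^2*1, beta has omega^3*7
Term 4: alpha has omega^0*0, beta has omega^1*2
Result: alpha < beta

alpha < beta


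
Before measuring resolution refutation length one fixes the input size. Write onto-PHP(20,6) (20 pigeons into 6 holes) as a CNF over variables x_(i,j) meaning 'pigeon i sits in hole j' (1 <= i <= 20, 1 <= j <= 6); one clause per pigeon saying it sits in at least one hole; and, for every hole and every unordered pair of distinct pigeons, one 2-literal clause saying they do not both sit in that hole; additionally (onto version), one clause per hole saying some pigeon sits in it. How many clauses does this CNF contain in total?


onto-PHP(20,6): 20 pigeons, 6 holes, 20*6 = 120 variables.
- pigeon clauses: one per pigeon -> 20 clauses
- hole clauses: 6 holes * C(20,2) = 6 * 190 -> 1140 clauses
- onto clauses: one per hole -> 6 clauses
Total clauses = 20 + 1140 + 6 = 1166

1166


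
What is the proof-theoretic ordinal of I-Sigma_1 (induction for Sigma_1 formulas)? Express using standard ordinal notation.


The proof-theoretic ordinal of I-Sigma_1 (induction for Sigma_1 formulas) is a standard result in ordinal analysis.
This ordinal is the supremum of order types of primitive recursive well-orderings
that the theory can prove to be well-ordered.
For I-Sigma_1 (induction for Sigma_1 formulas), the proof-theoretic ordinal is omega^omega.

omega^omega


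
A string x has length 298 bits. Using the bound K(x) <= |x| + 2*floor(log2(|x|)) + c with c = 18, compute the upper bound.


floor(log2(298)) = 8
2 * 8 = 16
K(x) <= 298 + 16 + 18 = 332

332


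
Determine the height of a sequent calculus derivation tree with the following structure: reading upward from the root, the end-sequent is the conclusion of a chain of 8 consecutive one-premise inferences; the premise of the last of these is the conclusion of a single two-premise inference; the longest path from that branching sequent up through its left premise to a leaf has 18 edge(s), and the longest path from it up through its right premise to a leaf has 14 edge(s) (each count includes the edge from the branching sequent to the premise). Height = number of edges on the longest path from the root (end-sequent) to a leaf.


Longest path through the left premise: 18 edges (measured from the branching sequent)
Longest path through the right premise: 14 edges
Height of the subtree rooted at the branching sequent: max(18, 14) = 18
The branching sequent sits 8 edges above the root (the chain of one-premise inferences), so height = 18 + 8 = 26

26


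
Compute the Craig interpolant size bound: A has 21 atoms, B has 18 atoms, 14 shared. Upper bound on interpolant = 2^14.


Shared atoms = 14
Craig interpolant size bound = 2^14
= 16384

16384


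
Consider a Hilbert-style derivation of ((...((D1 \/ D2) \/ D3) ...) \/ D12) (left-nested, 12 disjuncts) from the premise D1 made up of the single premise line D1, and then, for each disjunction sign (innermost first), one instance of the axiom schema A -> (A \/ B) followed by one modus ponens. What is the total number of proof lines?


Building the left-nested 12-ary disjunction from D1:
- 1 premise line (D1)
- 12 disjuncts means 11 disjunction signs; each needs 1 axiom instance + 1 MP = 2 lines: 2 * 11 = 22
Total = 1 + 22 = 23 lines.

23


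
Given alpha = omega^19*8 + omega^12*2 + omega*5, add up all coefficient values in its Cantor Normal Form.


CNF: omega^19*8 + omega^12*2 + omega*5
Coefficients: 8 + 2 + 5 = 15

15


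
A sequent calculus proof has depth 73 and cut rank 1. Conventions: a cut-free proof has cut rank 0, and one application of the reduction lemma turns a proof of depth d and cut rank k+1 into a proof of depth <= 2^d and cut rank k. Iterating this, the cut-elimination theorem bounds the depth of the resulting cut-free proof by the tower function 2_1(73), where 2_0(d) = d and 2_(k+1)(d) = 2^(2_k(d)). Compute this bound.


Each rank reduction sends depth d to at most 2^d; cut rank r needs r reductions.
2_0(73) = 73
2_1(73) = 2^73 = 9444732965739290427392
Cut-free depth bound = 9444732965739290427392

9444732965739290427392


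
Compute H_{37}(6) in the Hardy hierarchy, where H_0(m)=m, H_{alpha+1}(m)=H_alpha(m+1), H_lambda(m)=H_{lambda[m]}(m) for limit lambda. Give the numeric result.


H_37(6):
For finite ordinals k, H_k(n) = n + k (each successor step adds 1).
H_37(6) = 6 + 37 = 43

43


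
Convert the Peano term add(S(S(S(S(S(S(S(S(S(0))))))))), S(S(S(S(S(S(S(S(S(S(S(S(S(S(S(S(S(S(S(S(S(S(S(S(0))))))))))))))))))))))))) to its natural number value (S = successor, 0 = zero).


add(S^9(0), S^24(0)):
S^9(0) = 9
S^24(0) = 24
9 + 24 = 33

33


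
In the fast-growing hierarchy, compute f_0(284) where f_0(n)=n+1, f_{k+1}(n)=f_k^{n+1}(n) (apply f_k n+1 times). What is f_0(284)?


f_0(284) = 284 + 1 = 285

285


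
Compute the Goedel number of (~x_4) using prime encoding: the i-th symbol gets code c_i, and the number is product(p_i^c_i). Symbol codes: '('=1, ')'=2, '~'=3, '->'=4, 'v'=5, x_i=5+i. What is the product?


Formula: (~x_4)
Symbol codes: [1, 3, 9, 2]
Primes: [2, 3, 5, 7]
p_1^1 = 2^1 = 2
p_2^3 = 3^3 = 27
p_3^9 = 5^9 = 1953125
p_4^2 = 7^2 = 49
Product = 5167968750

5167968750


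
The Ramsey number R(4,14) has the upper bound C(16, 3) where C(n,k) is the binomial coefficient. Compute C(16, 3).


R(4,14) <= C(4+14-2, 4-1) = C(16, 3)
C(16, 3) = 16! / (3! * 13!)
= 560

560


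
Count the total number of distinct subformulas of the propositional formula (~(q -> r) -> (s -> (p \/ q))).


Formula: (~(q -> r) -> (s -> (p \/ q)))
Subformulas found:
  1. q
  2. s
  3. r
  4. p
  5. (p \/ q)
  6. (q -> r)
  7. ~(q -> r)
  8. (s -> (p \/ q))
  9. (~(q -> r) -> (s -> (p \/ q)))
Total distinct subformulas = 9

9


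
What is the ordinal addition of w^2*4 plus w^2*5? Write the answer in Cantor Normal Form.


Ordinal addition w^2*4 + w^2*5:
Both terms have the same exponent 2.
w^e*c + w^e*d = w^e*(c+d).
Result = w^2*(4+5) = w^2*9

w^2*9


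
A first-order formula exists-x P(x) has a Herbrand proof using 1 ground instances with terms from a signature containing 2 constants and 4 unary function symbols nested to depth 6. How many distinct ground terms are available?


Herbrand terms by depth:
Depth 0: 2 constants
Depth 1: 8 new terms (running total: 10)
Depth 2: 32 new terms (running total: 42)
Depth 3: 128 new terms (running total: 170)
Depth 4: 512 new terms (running total: 682)
Depth 5: 2048 new terms (running total: 2730)
Depth 6: 8192 new terms (running total: 10922)
Total distinct ground terms = 10922

10922


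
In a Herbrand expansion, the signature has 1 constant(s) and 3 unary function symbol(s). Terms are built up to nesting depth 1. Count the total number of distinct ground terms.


Herbrand terms by depth:
Depth 0: 1 constants
Depth 1: 3 new terms (running total: 4)
Total distinct ground terms = 4

4


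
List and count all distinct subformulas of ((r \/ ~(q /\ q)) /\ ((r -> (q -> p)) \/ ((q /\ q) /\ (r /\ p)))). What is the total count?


Formula: ((r \/ ~(q /\ q)) /\ ((r -> (q -> p)) \/ ((q /\ q) /\ (r /\ p))))
Subformulas found:
  1. q
  2. r
  3. p
  4. (r /\ p)
  5. (q /\ q)
  6. (q -> p)
  7. ~(q /\ q)
  8. (r -> (q -> p))
  9. (r \/ ~(q /\ q))
  10. ((q /\ q) /\ (r /\ p))
  11. ((r -> (q -> p)) \/ ((q /\ q) /\ (r /\ p)))
  12. ((r \/ ~(q /\ q)) /\ ((r -> (q -> p)) \/ ((q /\ q) /\ (r /\ p))))
Total distinct subformulas = 12

12


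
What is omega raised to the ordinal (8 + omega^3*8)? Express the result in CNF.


omega^(8 + omega^3*8):
In ordinal addition a term is absorbed by a following term of strictly larger exponent: 0 < 3, so 8 + omega^3*8 = omega^3*8.
omega raised to a CNF ordinal is a single CNF term: Result = omega^(omega^3*8)

omega^(omega^3*8)


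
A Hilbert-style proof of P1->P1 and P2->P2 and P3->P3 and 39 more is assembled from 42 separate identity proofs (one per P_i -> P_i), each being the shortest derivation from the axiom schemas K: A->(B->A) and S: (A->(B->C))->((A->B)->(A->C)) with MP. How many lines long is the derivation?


The shortest proof of A->A from K and S in the Hilbert calculus has exactly 5 lines:
(1) K instance A->((A->A)->A), (2) S instance, (3) MP on 1,2, (4) K instance A->(A->A), (5) MP on 3,4.
For 42 independent identities: 42 * 5 = 210 lines total.

210


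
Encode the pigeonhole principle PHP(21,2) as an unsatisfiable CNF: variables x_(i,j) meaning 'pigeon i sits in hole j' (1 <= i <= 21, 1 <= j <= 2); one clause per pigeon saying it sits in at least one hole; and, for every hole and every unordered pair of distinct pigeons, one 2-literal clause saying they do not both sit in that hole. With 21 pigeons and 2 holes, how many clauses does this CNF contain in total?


PHP(21,2): 21 pigeons, 2 holes, 21*2 = 42 variables.
- pigeon clauses: one per pigeon -> 21 clauses
- hole clauses: 2 holes * C(21,2) = 2 * 210 -> 420 clauses
Total clauses = 21 + 420 = 441

441


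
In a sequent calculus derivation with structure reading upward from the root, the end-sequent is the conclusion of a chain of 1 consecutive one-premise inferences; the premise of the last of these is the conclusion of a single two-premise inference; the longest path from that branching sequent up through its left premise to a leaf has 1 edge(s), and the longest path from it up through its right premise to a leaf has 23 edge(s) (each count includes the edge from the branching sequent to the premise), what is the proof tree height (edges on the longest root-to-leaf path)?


Longest path through the left premise: 1 edges (measured from the branching sequent)
Longest path through the right premise: 23 edges
Height of the subtree rooted at the branching sequent: max(1, 23) = 23
The branching sequent sits 1 edges above the root (the chain of one-premise inferences), so height = 23 + 1 = 24

24


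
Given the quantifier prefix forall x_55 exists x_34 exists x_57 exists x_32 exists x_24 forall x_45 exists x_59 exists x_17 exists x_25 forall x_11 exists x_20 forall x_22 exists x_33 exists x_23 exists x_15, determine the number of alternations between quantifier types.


Walk the prefix and count type changes:
  position 1: forall -> exists <-- alternation
  position 2: exists -> exists
  position 3: exists -> exists
  position 4: exists -> exists
  position 5: exists -> forall <-- alternation
  position 6: forall -> exists <-- alternation
  position 7: exists -> exists
  position 8: exists -> exists
  position 9: exists -> forall <-- alternation
  position 10: forall -> exists <-- alternation
  position 11: exists -> forall <-- alternation
  position 12: forall -> exists <-- alternation
  position 13: exists -> exists
  position 14: exists -> exists
Total alternations = 7

7


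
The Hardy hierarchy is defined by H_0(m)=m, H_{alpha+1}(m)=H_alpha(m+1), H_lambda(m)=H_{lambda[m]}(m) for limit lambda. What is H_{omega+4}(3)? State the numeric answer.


H_{omega+4}(3):
Unwind the 4 successor steps: H_{omega+4}(3) = H_omega(3+4) = H_omega(7).
H_omega(m) = H_m(m) = m + m = 2m.
Result = 2 * 7 = 14

14


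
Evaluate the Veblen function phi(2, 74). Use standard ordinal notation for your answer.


phi(2, 74):
phi(2, beta) = zeta_beta (the beta-th zeta number, fixed point of epsilon).
phi(2, 74) = zeta_74

zeta_74


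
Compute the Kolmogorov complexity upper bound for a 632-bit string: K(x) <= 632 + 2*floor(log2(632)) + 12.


floor(log2(632)) = 9
2 * 9 = 18
K(x) <= 632 + 18 + 12 = 662

662


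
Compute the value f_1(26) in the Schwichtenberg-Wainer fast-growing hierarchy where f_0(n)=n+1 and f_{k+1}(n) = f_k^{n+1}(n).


f_1(26) = f_0^27(26)
f_0 adds 1 each time, applied 27 times.
f_1(26) = 26 + 27 = 53

53


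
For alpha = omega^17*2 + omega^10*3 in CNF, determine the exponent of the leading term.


CNF: omega^17*2 + omega^10*3
The leading term is omega^17*2, which has exponent 17.

17
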